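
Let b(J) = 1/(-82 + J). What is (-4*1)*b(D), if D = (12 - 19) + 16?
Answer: 4/73 ≈ 0.054795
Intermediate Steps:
D = 9 (D = -7 + 16 = 9)
(-4*1)*b(D) = (-4*1)/(-82 + 9) = -4/(-73) = -4*(-1/73) = 4/73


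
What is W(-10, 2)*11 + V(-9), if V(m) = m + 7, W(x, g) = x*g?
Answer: -222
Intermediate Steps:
W(x, g) = g*x
V(m) = 7 + m
W(-10, 2)*11 + V(-9) = (2*(-10))*11 + (7 - 9) = -20*11 - 2 = -220 - 2 = -222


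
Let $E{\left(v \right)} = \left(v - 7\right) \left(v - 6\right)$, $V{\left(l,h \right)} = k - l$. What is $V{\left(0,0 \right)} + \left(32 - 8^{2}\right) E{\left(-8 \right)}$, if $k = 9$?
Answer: $-6711$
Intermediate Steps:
$V{\left(l,h \right)} = 9 - l$
$E{\left(v \right)} = \left(-7 + v\right) \left(-6 + v\right)$
$V{\left(0,0 \right)} + \left(32 - 8^{2}\right) E{\left(-8 \right)} = \left(9 - 0\right) + \left(32 - 8^{2}\right) \left(42 + \left(-8\right)^{2} - -104\right) = \left(9 + 0\right) + \left(32 - 64\right) \left(42 + 64 + 104\right) = 9 + \left(32 - 64\right) 210 = 9 - 6720 = -6711$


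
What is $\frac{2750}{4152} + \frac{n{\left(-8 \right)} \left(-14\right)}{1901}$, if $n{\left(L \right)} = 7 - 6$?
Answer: $\frac{2584811}{3946476} \approx 0.65497$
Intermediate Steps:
$n{\left(L \right)} = 1$ ($n{\left(L \right)} = 7 - 6 = 1$)
$\frac{2750}{4152} + \frac{n{\left(-8 \right)} \left(-14\right)}{1901} = \frac{2750}{4152} + \frac{1 \left(-14\right)}{1901} = 2750 \cdot \frac{1}{4152} - \frac{14}{1901} = \frac{1375}{2076} - \frac{14}{1901} = \frac{2584811}{3946476}$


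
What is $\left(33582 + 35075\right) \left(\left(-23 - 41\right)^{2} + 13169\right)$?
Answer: $1185363105$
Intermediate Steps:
$\left(33582 + 35075\right) \left(\left(-23 - 41\right)^{2} + 13169\right) = 68657 \left(\left(-64\right)^{2} + 13169\right) = 68657 \left(4096 + 13169\right) = 68657 \cdot 17265 = 1185363105$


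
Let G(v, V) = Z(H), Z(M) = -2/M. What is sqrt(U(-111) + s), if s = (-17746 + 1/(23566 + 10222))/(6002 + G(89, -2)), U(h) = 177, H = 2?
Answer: sqrt(1788827077631889163)/101380894 ≈ 13.193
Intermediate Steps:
G(v, V) = -1 (G(v, V) = -2/2 = -2*1/2 = -1)
s = -599601847/202761788 (s = (-17746 + 1/(23566 + 10222))/(6002 - 1) = (-17746 + 1/33788)/6001 = (-17746 + 1/33788)*(1/6001) = -599601847/33788*1/6001 = -599601847/202761788 ≈ -2.9572)
sqrt(U(-111) + s) = sqrt(177 - 599601847/202761788) = sqrt(35289234629/202761788) = sqrt(1788827077631889163)/101380894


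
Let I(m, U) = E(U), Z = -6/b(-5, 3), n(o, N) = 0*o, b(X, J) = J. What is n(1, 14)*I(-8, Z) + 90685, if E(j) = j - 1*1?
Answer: 90685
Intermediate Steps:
E(j) = -1 + j (E(j) = j - 1 = -1 + j)
n(o, N) = 0
Z = -2 (Z = -6/3 = -6*⅓ = -2)
I(m, U) = -1 + U
n(1, 14)*I(-8, Z) + 90685 = 0*(-1 - 2) + 90685 = 0*(-3) + 90685 = 0 + 90685 = 90685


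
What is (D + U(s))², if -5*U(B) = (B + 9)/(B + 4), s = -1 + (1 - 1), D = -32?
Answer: 238144/225 ≈ 1058.4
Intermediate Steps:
s = -1 (s = -1 + 0 = -1)
U(B) = -(9 + B)/(5*(4 + B)) (U(B) = -(B + 9)/(5*(B + 4)) = -(9 + B)/(5*(4 + B)))
(D + U(s))² = (-32 + (-9 - 1*(-1))/(5*(4 - 1)))² = (-32 + (⅕)*(-9 + 1)/3)² = (-32 + (⅕)*(⅓)*(-8))² = (-32 - 8/15)² = (-488/15)² = 238144/225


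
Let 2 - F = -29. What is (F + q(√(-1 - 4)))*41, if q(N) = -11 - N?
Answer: 820 - 41*I*√5 ≈ 820.0 - 91.679*I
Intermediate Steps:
F = 31 (F = 2 - 1*(-29) = 2 + 29 = 31)
(F + q(√(-1 - 4)))*41 = (31 + (-11 - √(-1 - 4)))*41 = (31 + (-11 - √(-5)))*41 = (31 + (-11 - I*√5))*41 = (20 - I*√5)*41 = 820 - 41*I*√5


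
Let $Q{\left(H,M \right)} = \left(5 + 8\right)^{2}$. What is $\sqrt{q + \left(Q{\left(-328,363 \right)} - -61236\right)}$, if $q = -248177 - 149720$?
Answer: $6 i \sqrt{9347} \approx 580.08 i$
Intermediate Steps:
$Q{\left(H,M \right)} = 169$ ($Q{\left(H,M \right)} = 13^{2} = 169$)
$q = -397897$ ($q = -248177 - 149720 = -397897$)
$\sqrt{q + \left(Q{\left(-328,363 \right)} - -61236\right)} = \sqrt{-397897 + \left(169 - -61236\right)} = \sqrt{-397897 + \left(169 + 61236\right)} = \sqrt{-397897 + 61405} = \sqrt{-336492} = 6 i \sqrt{9347}$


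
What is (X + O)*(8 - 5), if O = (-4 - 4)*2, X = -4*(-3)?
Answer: -12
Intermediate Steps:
X = 12
O = -16 (O = -8*2 = -16)
(X + O)*(8 - 5) = (12 - 16)*(8 - 5) = -4*3 = -12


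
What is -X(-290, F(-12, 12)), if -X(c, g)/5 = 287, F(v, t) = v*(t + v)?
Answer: 1435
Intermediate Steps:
X(c, g) = -1435 (X(c, g) = -5*287 = -1435)
-X(-290, F(-12, 12)) = -1*(-1435) = 1435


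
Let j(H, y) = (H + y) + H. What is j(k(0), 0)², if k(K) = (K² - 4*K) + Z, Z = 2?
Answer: 16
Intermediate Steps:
k(K) = 2 + K² - 4*K (k(K) = (K² - 4*K) + 2 = 2 + K² - 4*K)
j(H, y) = y + 2*H
j(k(0), 0)² = (0 + 2*(2 + 0² - 4*0))² = (0 + 2*(2 + 0 + 0))² = (0 + 2*2)² = (0 + 4)² = 4² = 16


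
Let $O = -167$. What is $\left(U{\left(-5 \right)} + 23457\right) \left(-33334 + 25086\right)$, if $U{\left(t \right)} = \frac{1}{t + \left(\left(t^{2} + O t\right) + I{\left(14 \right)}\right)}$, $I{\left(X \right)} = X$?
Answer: $- \frac{168128337232}{869} \approx -1.9347 \cdot 10^{8}$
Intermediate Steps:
$U{\left(t \right)} = \frac{1}{14 + t^{2} - 166 t}$ ($U{\left(t \right)} = \frac{1}{t + \left(\left(t^{2} - 167 t\right) + 14\right)} = \frac{1}{t + \left(14 + t^{2} - 167 t\right)} = \frac{1}{14 + t^{2} - 166 t}$)
$\left(U{\left(-5 \right)} + 23457\right) \left(-33334 + 25086\right) = \left(\frac{1}{14 + \left(-5\right)^{2} - -830} + 23457\right) \left(-33334 + 25086\right) = \left(\frac{1}{14 + 25 + 830} + 23457\right) \left(-8248\right) = \left(\frac{1}{869} + 23457\right) \left(-8248\right) = \frac{20384134}{869} \left(-8248\right) = - \frac{168128337232}{869}$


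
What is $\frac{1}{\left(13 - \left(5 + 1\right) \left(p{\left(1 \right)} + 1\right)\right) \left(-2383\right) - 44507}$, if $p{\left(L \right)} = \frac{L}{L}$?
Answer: $- \frac{1}{46890} \approx -2.1327 \cdot 10^{-5}$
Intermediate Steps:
$p{\left(L \right)} = 1$
$\frac{1}{\left(13 - \left(5 + 1\right) \left(p{\left(1 \right)} + 1\right)\right) \left(-2383\right) - 44507} = \frac{1}{\left(13 - \left(5 + 1\right) \left(1 + 1\right)\right) \left(-2383\right) - 44507} = \frac{1}{\left(13 - 6 \cdot 2\right) \left(-2383\right) - 44507} = \frac{1}{\left(13 - 12\right) \left(-2383\right) - 44507} = \frac{1}{1 \left(-2383\right) - 44507} = \frac{1}{-2383 - 44507} = \frac{1}{-46890} = - \frac{1}{46890}$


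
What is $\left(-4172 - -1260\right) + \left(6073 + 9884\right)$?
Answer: $13045$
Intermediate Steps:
$\left(-4172 - -1260\right) + \left(6073 + 9884\right) = \left(-4172 + 1260\right) + 15957 = -2912 + 15957 = 13045$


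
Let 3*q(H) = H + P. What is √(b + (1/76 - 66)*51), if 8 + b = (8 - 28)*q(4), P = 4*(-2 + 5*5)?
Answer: I*√5795247/38 ≈ 63.351*I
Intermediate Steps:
P = 92 (P = 4*(-2 + 25) = 4*23 = 92)
q(H) = 92/3 + H/3 (q(H) = (H + 92)/3 = (92 + H)/3 = 92/3 + H/3)
b = -648 (b = -8 + (8 - 28)*(92/3 + (⅓)*4) = -8 - 20*(92/3 + 4/3) = -8 - 20*32 = -8 - 640 = -648)
√(b + (1/76 - 66)*51) = √(-648 + (1/76 - 66)*51) = √(-648 - 5015/76*51) = √(-648 - 255765/76) = √(-305013/76) = I*√5795247/38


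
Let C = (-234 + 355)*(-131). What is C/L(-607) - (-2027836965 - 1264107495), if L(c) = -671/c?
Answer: 200807737373/61 ≈ 3.2919e+9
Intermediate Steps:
C = -15851 (C = 121*(-131) = -15851)
C/L(-607) - (-2027836965 - 1264107495) = -15851/((-671/(-607))) - (-2027836965 - 1264107495) = -15851/((-671*(-1/607))) - 9345/(1/(-58644 + (-158353 - 135271))) = -15851/671/607 - 9345/(1/(-58644 - 293624)) = -15851*607/671 - 9345/(1/(-352268)) = -874687/61 - 9345/(-1/352268) = -874687/61 - 9345*(-352268) = -874687/61 + 3291944460 = 200807737373/61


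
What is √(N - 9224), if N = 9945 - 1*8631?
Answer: I*√7910 ≈ 88.938*I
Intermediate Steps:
N = 1314 (N = 9945 - 8631 = 1314)
√(N - 9224) = √(1314 - 9224) = √(-7910) = I*√7910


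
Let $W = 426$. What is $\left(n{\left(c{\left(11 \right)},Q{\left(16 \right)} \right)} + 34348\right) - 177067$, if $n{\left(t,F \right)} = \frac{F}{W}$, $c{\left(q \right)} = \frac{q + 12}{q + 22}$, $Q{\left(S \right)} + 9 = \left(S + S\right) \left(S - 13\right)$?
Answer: $- \frac{20266069}{142} \approx -1.4272 \cdot 10^{5}$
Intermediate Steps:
$Q{\left(S \right)} = -9 + 2 S \left(-13 + S\right)$ ($Q{\left(S \right)} = -9 + \left(S + S\right) \left(S - 13\right) = -9 + 2 S \left(-13 + S\right)$)
$c{\left(q \right)} = \frac{12 + q}{22 + q}$
$n{\left(t,F \right)} = \frac{F}{426}$
$\left(n{\left(c{\left(11 \right)},Q{\left(16 \right)} \right)} + 34348\right) - 177067 = \left(\frac{-9 - 416 + 2 \cdot 16^{2}}{426} + 34348\right) - 177067 = \left(\frac{-9 - 416 + 2 \cdot 256}{426} + 34348\right) - 177067 = \left(\frac{-9 - 416 + 512}{426} + 34348\right) - 177067 = \left(\frac{1}{426} \cdot 87 + 34348\right) - 177067 = \left(\frac{29}{142} + 34348\right) - 177067 = \frac{4877445}{142} - 177067 = - \frac{20266069}{142}$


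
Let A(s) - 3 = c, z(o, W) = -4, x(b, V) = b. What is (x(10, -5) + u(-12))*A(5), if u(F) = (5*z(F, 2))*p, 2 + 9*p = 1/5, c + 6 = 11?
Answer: 112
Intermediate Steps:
c = 5 (c = -6 + 11 = 5)
A(s) = 8 (A(s) = 3 + 5 = 8)
p = -1/5 (p = -2/9 + (1/9)/5 = -2/9 + (1/9)*(1/5) = -2/9 + 1/45 = -1/5 ≈ -0.20000)
u(F) = 4 (u(F) = (5*(-4))*(-1/5) = -20*(-1/5) = 4)
(x(10, -5) + u(-12))*A(5) = (10 + 4)*8 = 14*8 = 112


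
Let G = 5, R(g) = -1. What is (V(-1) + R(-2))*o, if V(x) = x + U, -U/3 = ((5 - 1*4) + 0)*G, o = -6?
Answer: 102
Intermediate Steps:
U = -15 (U = -3*((5 - 1*4) + 0)*5 = -3*((5 - 4) + 0)*5 = -3*(1 + 0)*5 = -3*5 = -15)
V(x) = -15 + x (V(x) = x - 15 = -15 + x)
(V(-1) + R(-2))*o = ((-15 - 1) - 1)*(-6) = (-16 - 1)*(-6) = -17*(-6) = 102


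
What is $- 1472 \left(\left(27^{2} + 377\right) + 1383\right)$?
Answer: $-3663808$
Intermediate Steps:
$- 1472 \left(\left(27^{2} + 377\right) + 1383\right) = - 1472 \left(\left(729 + 377\right) + 1383\right) = - 1472 \left(1106 + 1383\right) = \left(-1472\right) 2489 = -3663808$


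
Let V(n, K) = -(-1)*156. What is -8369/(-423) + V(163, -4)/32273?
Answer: 270158725/13651479 ≈ 19.790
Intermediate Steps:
V(n, K) = 156 (V(n, K) = -1*(-156) = 156)
-8369/(-423) + V(163, -4)/32273 = -8369/(-423) + 156/32273 = -8369*(-1/423) + 156*(1/32273) = 8369/423 + 156/32273 = 270158725/13651479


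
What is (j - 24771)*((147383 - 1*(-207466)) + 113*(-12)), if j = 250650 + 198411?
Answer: 149983544970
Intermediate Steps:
j = 449061
(j - 24771)*((147383 - 1*(-207466)) + 113*(-12)) = (449061 - 24771)*((147383 - 1*(-207466)) + 113*(-12)) = 424290*((147383 + 207466) - 1356) = 424290*(354849 - 1356) = 424290*353493 = 149983544970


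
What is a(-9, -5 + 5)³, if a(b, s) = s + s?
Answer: 0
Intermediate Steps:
a(b, s) = 2*s
a(-9, -5 + 5)³ = (2*(-5 + 5))³ = (2*0)³ = 0³ = 0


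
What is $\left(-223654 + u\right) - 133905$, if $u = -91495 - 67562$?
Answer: $-516616$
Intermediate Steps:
$u = -159057$ ($u = -91495 - 67562 = -159057$)
$\left(-223654 + u\right) - 133905 = \left(-223654 - 159057\right) - 133905 = -382711 - 133905 = -516616$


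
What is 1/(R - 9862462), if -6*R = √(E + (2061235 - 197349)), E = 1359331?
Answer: -355048632/3501653638028767 + 102*√11153/3501653638028767 ≈ -1.0139e-7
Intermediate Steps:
R = -17*√11153/6 (R = -√(1359331 + (2061235 - 197349))/6 = -√(1359331 + 1863886)/6 = -17*√11153/6 ≈ -299.22)
1/(R - 9862462) = 1/(-17*√11153/6 - 9862462) = 1/(-9862462 - 17*√11153/6)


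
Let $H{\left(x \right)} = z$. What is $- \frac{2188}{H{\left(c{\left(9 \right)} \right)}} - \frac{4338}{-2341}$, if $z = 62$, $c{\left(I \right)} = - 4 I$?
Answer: $- \frac{2426576}{72571} \approx -33.437$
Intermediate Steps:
$H{\left(x \right)} = 62$
$- \frac{2188}{H{\left(c{\left(9 \right)} \right)}} - \frac{4338}{-2341} = - \frac{2188}{62} - \frac{4338}{-2341} = \left(-2188\right) \frac{1}{62} - - \frac{4338}{2341} = - \frac{1094}{31} + \frac{4338}{2341} = - \frac{2426576}{72571}$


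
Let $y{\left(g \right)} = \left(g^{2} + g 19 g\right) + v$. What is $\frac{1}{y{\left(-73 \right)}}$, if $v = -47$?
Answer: $\frac{1}{106533} \approx 9.3868 \cdot 10^{-6}$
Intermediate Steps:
$y{\left(g \right)} = -47 + 20 g^{2}$ ($y{\left(g \right)} = \left(g^{2} + g 19 g\right) - 47 = \left(g^{2} + 19 g g\right) - 47 = \left(g^{2} + 19 g^{2}\right) - 47 = 20 g^{2} - 47 = -47 + 20 g^{2}$)
$\frac{1}{y{\left(-73 \right)}} = \frac{1}{-47 + 20 \left(-73\right)^{2}} = \frac{1}{-47 + 20 \cdot 5329} = \frac{1}{-47 + 106580} = \frac{1}{106533}$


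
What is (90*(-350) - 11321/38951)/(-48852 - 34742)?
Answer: 1226967821/3256069894 ≈ 0.37682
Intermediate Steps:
(90*(-350) - 11321/38951)/(-48852 - 34742) = (-31500 - 11321*1/38951)/(-83594) = (-31500 - 11321/38951)*(-1/83594) = -1226967821/38951*(-1/83594) = 1226967821/3256069894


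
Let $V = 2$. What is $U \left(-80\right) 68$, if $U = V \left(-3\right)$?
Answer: $32640$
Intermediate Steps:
$U = -6$ ($U = 2 \left(-3\right) = -6$)
$U \left(-80\right) 68 = \left(-6\right) \left(-80\right) 68 = 480 \cdot 68 = 32640$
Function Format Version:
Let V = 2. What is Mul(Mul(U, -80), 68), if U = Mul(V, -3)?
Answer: 32640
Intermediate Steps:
U = -6 (U = Mul(2, -3) = -6)
Mul(Mul(U, -80), 68) = Mul(Mul(-6, -80), 68) = Mul(480, 68) = 32640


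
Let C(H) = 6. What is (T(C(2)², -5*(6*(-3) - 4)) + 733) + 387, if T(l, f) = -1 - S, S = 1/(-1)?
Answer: 1120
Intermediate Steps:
S = -1
T(l, f) = 0 (T(l, f) = -1 - 1*(-1) = -1 + 1 = 0)
(T(C(2)², -5*(6*(-3) - 4)) + 733) + 387 = (0 + 733) + 387 = 733 + 387 = 1120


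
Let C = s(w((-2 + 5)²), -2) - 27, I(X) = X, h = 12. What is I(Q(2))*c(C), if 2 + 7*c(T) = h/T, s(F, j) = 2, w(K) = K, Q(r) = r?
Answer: -124/175 ≈ -0.70857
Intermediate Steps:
C = -25 (C = 2 - 27 = -25)
c(T) = -2/7 + 12/(7*T) (c(T) = -2/7 + (12/T)/7 = -2/7 + 12/(7*T))
I(Q(2))*c(C) = 2*((2/7)*(6 - 1*(-25))/(-25)) = 2*((2/7)*(-1/25)*(6 + 25)) = 2*((2/7)*(-1/25)*31) = 2*(-62/175) = -124/175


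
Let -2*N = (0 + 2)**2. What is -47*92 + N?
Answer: -4326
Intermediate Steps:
N = -2 (N = -(0 + 2)**2/2 = -1/2*2**2 = -1/2*4 = -2)
-47*92 + N = -47*92 - 2 = -4324 - 2 = -4326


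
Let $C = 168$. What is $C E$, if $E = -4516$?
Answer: $-758688$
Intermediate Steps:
$C E = 168 \left(-4516\right) = -758688$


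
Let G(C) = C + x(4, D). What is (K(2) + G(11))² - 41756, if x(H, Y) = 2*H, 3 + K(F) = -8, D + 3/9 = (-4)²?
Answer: -41692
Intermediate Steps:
D = 47/3 (D = -⅓ + (-4)² = -⅓ + 16 = 47/3 ≈ 15.667)
K(F) = -11 (K(F) = -3 - 8 = -11)
G(C) = 8 + C (G(C) = C + 2*4 = C + 8 = 8 + C)
(K(2) + G(11))² - 41756 = (-11 + (8 + 11))² - 41756 = (-11 + 19)² - 41756 = 8² - 41756 = 64 - 41756 = -41692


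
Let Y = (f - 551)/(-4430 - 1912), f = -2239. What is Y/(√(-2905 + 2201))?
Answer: -465*I*√11/93016 ≈ -0.01658*I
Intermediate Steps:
Y = 465/1057 (Y = (-2239 - 551)/(-4430 - 1912) = -2790/(-6342) = -2790*(-1/6342) = 465/1057 ≈ 0.43992)
Y/(√(-2905 + 2201)) = 465/(1057*(√(-2905 + 2201))) = 465/(1057*(√(-704))) = 465/(1057*((8*I*√11))) = 465*(-I*√11/88)/1057 = -465*I*√11/93016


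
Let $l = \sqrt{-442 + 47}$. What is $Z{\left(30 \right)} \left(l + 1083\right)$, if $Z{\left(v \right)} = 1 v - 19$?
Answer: $11913 + 11 i \sqrt{395} \approx 11913.0 + 218.62 i$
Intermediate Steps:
$l = i \sqrt{395}$ ($l = \sqrt{-395} = i \sqrt{395} \approx 19.875 i$)
$Z{\left(v \right)} = -19 + v$ ($Z{\left(v \right)} = v - 19 = -19 + v$)
$Z{\left(30 \right)} \left(l + 1083\right) = \left(-19 + 30\right) \left(i \sqrt{395} + 1083\right) = 11 \left(1083 + i \sqrt{395}\right) = 11913 + 11 i \sqrt{395}$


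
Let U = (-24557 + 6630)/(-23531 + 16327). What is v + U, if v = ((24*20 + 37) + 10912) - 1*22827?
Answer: -82093265/7204 ≈ -11396.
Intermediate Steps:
U = 17927/7204 (U = -17927/(-7204) = -17927*(-1/7204) = 17927/7204 ≈ 2.4885)
v = -11398 (v = ((480 + 37) + 10912) - 22827 = (517 + 10912) - 22827 = 11429 - 22827 = -11398)
v + U = -11398 + 17927/7204 = -82093265/7204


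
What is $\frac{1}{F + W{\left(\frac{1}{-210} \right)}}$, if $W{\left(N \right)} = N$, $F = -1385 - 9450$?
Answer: $- \frac{210}{2275351} \approx -9.2293 \cdot 10^{-5}$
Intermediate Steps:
$F = -10835$ ($F = -1385 - 9450 = -10835$)
$\frac{1}{F + W{\left(\frac{1}{-210} \right)}} = \frac{1}{-10835 + \frac{1}{-210}} = \frac{1}{-10835 - \frac{1}{210}} = \frac{1}{- \frac{2275351}{210}} = - \frac{210}{2275351}$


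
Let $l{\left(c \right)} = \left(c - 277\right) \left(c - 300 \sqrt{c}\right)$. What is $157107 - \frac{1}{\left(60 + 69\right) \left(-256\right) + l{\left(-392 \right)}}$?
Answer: $\frac{103706957309319817}{660103988424} + \frac{39025 i \sqrt{2}}{220034662808} \approx 1.5711 \cdot 10^{5} + 2.5082 \cdot 10^{-7} i$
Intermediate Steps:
$l{\left(c \right)} = \left(-277 + c\right) \left(c - 300 \sqrt{c}\right)$
$157107 - \frac{1}{\left(60 + 69\right) \left(-256\right) + l{\left(-392 \right)}} = 157107 - \frac{1}{\left(60 + 69\right) \left(-256\right) + \left(\left(-392\right)^{2} - 300 \left(-392\right)^{\frac{3}{2}} - -108584 + 83100 \sqrt{-392}\right)} = 157107 - \frac{1}{129 \left(-256\right) + \left(153664 - 300 \left(- 5488 i \sqrt{2}\right) + 108584 + 83100 \cdot 14 i \sqrt{2}\right)} = 157107 - \frac{1}{-33024 + \left(153664 + 1646400 i \sqrt{2} + 108584 + 1163400 i \sqrt{2}\right)} = 157107 - \frac{1}{-33024 + \left(262248 + 2809800 i \sqrt{2}\right)} = 157107 - \frac{1}{229224 + 2809800 i \sqrt{2}}$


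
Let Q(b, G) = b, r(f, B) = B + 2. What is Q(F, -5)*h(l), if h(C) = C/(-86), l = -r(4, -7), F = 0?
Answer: 0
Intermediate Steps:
r(f, B) = 2 + B
l = 5 (l = -(2 - 7) = -1*(-5) = 5)
h(C) = -C/86 (h(C) = C*(-1/86) = -C/86)
Q(F, -5)*h(l) = 0*(-1/86*5) = 0*(-5/86) = 0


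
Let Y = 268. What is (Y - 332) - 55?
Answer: -119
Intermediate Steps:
(Y - 332) - 55 = (268 - 332) - 55 = -64 - 55 = -119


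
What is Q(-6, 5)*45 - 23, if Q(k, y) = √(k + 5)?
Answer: -23 + 45*I ≈ -23.0 + 45.0*I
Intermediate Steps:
Q(k, y) = √(5 + k)
Q(-6, 5)*45 - 23 = √(5 - 6)*45 - 23 = √(-1)*45 - 23 = I*45 - 23 = 45*I - 23 = -23 + 45*I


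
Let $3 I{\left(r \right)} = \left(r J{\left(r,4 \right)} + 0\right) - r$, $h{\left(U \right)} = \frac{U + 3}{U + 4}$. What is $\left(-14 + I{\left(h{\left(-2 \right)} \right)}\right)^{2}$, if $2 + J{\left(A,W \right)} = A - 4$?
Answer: $\frac{32761}{144} \approx 227.51$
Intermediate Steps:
$J{\left(A,W \right)} = -6 + A$ ($J{\left(A,W \right)} = -2 + \left(A - 4\right) = -2 + \left(-4 + A\right) = -6 + A$)
$h{\left(U \right)} = \frac{3 + U}{4 + U}$
$I{\left(r \right)} = - \frac{r}{3} + \frac{r \left(-6 + r\right)}{3}$ ($I{\left(r \right)} = \frac{\left(r \left(-6 + r\right) + 0\right) - r}{3} = \frac{r \left(-6 + r\right) - r}{3} = \frac{- r + r \left(-6 + r\right)}{3} = - \frac{r}{3} + \frac{r \left(-6 + r\right)}{3}$)
$\left(-14 + I{\left(h{\left(-2 \right)} \right)}\right)^{2} = \left(-14 + \frac{\frac{3 - 2}{4 - 2} \left(-7 + \frac{3 - 2}{4 - 2}\right)}{3}\right)^{2} = \left(-14 + \frac{\frac{1}{2} \cdot 1 \left(-7 + \frac{1}{2} \cdot 1\right)}{3}\right)^{2} = \left(-14 + \frac{1}{3} \cdot \frac{1}{2} \left(-7 + \frac{1}{2}\right)\right)^{2} = \left(-14 + \frac{1}{3} \cdot \frac{1}{2} \left(- \frac{13}{2}\right)\right)^{2} = \left(-14 - \frac{13}{12}\right)^{2} = \left(- \frac{181}{12}\right)^{2} = \frac{32761}{144}$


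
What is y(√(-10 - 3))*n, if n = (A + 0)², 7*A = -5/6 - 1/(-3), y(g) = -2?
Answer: -1/98 ≈ -0.010204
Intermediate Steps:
A = -1/14 (A = (-5/6 - 1/(-3))/7 = (-5*⅙ - 1*(-⅓))/7 = (-⅚ + ⅓)/7 = (⅐)*(-½) = -1/14 ≈ -0.071429)
n = 1/196 (n = (-1/14 + 0)² = (-1/14)² = 1/196 ≈ 0.0051020)
y(√(-10 - 3))*n = -2*1/196 = -1/98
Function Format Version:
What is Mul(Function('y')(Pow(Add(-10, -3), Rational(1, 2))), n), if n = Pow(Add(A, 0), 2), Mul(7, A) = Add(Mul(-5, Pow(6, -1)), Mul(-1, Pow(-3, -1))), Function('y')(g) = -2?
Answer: Rational(-1, 98) ≈ -0.010204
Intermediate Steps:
A = Rational(-1, 14) (A = Mul(Rational(1, 7), Add(Mul(-5, Pow(6, -1)), Mul(-1, Pow(-3, -1)))) = Mul(Rational(1, 7), Add(Mul(-5, Rational(1, 6)), Mul(-1, Rational(-1, 3)))) = Mul(Rational(1, 7), Add(Rational(-5, 6), Rational(1, 3))) = Mul(Rational(1, 7), Rational(-1, 2)) = Rational(-1, 14) ≈ -0.071429)
n = Rational(1, 196) (n = Pow(Add(Rational(-1, 14), 0), 2) = Pow(Rational(-1, 14), 2) = Rational(1, 196) ≈ 0.0051020)
Mul(Function('y')(Pow(Add(-10, -3), Rational(1, 2))), n) = Mul(-2, Rational(1, 196)) = Rational(-1, 98)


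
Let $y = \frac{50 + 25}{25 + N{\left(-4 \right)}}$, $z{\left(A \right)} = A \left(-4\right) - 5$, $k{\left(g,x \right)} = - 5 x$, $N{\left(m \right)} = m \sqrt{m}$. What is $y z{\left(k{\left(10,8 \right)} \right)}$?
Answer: $\frac{290625}{689} + \frac{93000 i}{689} \approx 421.81 + 134.98 i$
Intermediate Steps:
$N{\left(m \right)} = m^{\frac{3}{2}}$
$z{\left(A \right)} = -5 - 4 A$ ($z{\left(A \right)} = - 4 A - 5 = -5 - 4 A$)
$y = \frac{75 \left(25 + 8 i\right)}{689}$ ($y = \frac{50 + 25}{25 + \left(-4\right)^{\frac{3}{2}}} = \frac{75}{25 - 8 i} = 75 \frac{25 + 8 i}{689} = \frac{75 \left(25 + 8 i\right)}{689} \approx 2.7213 + 0.87083 i$)
$y z{\left(k{\left(10,8 \right)} \right)} = \left(\frac{1875}{689} + \frac{600 i}{689}\right) \left(-5 - 4 \left(\left(-5\right) 8\right)\right) = \left(\frac{1875}{689} + \frac{600 i}{689}\right) \left(-5 - -160\right) = \left(\frac{1875}{689} + \frac{600 i}{689}\right) \left(-5 + 160\right) = \left(\frac{1875}{689} + \frac{600 i}{689}\right) 155 = \frac{290625}{689} + \frac{93000 i}{689}$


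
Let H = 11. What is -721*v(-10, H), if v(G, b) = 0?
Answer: 0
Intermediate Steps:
-721*v(-10, H) = -721*0 = 0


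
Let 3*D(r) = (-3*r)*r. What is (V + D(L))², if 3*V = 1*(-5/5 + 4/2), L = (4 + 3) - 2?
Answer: 5476/9 ≈ 608.44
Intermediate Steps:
L = 5 (L = 7 - 2 = 5)
D(r) = -r² (D(r) = ((-3*r)*r)/3 = (-3*r²)/3 = -r²)
V = ⅓ (V = (1*(-5/5 + 4/2))/3 = (1*(-5*⅕ + 4*(½)))/3 = (1*(-1 + 2))/3 = (1*1)/3 = (⅓)*1 = ⅓ ≈ 0.33333)
(V + D(L))² = (⅓ - 1*5²)² = (⅓ - 1*25)² = (⅓ - 25)² = (-74/3)² = 5476/9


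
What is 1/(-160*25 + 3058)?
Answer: -1/942 ≈ -0.0010616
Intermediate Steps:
1/(-160*25 + 3058) = 1/(-4000 + 3058) = 1/(-942) = -1/942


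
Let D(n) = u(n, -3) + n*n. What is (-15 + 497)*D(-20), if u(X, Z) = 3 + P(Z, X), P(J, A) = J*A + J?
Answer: 221720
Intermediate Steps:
P(J, A) = J + A*J (P(J, A) = A*J + J = J + A*J)
u(X, Z) = 3 + Z*(1 + X)
D(n) = n**2 - 3*n (D(n) = (3 - 3*(1 + n)) + n*n = (3 + (-3 - 3*n)) + n**2 = -3*n + n**2 = n**2 - 3*n)
(-15 + 497)*D(-20) = (-15 + 497)*(-20*(-3 - 20)) = 482*(-20*(-23)) = 482*460 = 221720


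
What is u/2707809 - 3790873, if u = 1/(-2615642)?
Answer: -26849460575614553995/7082658948378 ≈ -3.7909e+6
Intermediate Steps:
u = -1/2615642 ≈ -3.8232e-7
u/2707809 - 3790873 = -1/2615642/2707809 - 3790873 = -1/2615642*1/2707809 - 3790873 = -1/7082658948378 - 3790873 = -26849460575614553995/7082658948378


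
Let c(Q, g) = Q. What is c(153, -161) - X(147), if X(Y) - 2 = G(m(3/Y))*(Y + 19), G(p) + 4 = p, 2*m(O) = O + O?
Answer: 39769/49 ≈ 811.61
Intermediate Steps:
m(O) = O (m(O) = (O + O)/2 = (2*O)/2 = O)
G(p) = -4 + p
X(Y) = 2 + (-4 + 3/Y)*(19 + Y) (X(Y) = 2 + (-4 + 3/Y)*(Y + 19) = 2 + (-4 + 3/Y)*(19 + Y))
c(153, -161) - X(147) = 153 - (-71 - 4*147 + 57/147) = 153 - (-71 - 588 + 57*(1/147)) = 153 - (-71 - 588 + 19/49) = 153 - 1*(-32272/49) = 153 + 32272/49 = 39769/49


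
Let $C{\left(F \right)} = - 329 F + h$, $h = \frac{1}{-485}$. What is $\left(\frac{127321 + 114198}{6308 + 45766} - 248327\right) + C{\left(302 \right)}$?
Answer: $- \frac{8780977030009}{25255890} \approx -3.4768 \cdot 10^{5}$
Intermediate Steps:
$h = - \frac{1}{485} \approx -0.0020619$
$C{\left(F \right)} = - \frac{1}{485} - 329 F$ ($C{\left(F \right)} = - 329 F - \frac{1}{485} = - \frac{1}{485} - 329 F$)
$\left(\frac{127321 + 114198}{6308 + 45766} - 248327\right) + C{\left(302 \right)} = \left(\frac{127321 + 114198}{6308 + 45766} - 248327\right) - \frac{48188631}{485} = \left(\frac{241519}{52074} - 248327\right) - \frac{48188631}{485} = - \frac{12931138679}{52074} - \frac{48188631}{485} = - \frac{8780977030009}{25255890}$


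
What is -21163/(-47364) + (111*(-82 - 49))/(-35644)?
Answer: 180381737/211030302 ≈ 0.85477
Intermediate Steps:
-21163/(-47364) + (111*(-82 - 49))/(-35644) = -21163*(-1/47364) + (111*(-131))*(-1/35644) = 21163/47364 - 14541*(-1/35644) = 21163/47364 + 14541/35644 = 180381737/211030302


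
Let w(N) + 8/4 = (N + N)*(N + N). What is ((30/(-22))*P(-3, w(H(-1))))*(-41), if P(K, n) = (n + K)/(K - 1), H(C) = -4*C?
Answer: -36285/44 ≈ -824.66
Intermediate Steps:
w(N) = -2 + 4*N**2 (w(N) = -2 + (N + N)*(N + N) = -2 + (2*N)*(2*N) = -2 + 4*N**2)
P(K, n) = (K + n)/(-1 + K)
((30/(-22))*P(-3, w(H(-1))))*(-41) = ((30/(-22))*((-3 + (-2 + 4*(-4*(-1))**2))/(-1 - 3)))*(-41) = ((30*(-1/22))*((-3 + (-2 + 4*4**2))/(-4)))*(-41) = -(-15)*(-3 + (-2 + 4*16))/44*(-41) = -(-15)*(-3 + (-2 + 64))/44*(-41) = -(-15)*(-3 + 62)/44*(-41) = -(-15)*59/44*(-41) = -15/11*(-59/4)*(-41) = (885/44)*(-41) = -36285/44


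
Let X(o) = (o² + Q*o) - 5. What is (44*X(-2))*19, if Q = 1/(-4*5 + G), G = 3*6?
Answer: 0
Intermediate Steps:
G = 18
Q = -½ (Q = 1/(-4*5 + 18) = 1/(-20 + 18) = 1/(-2) = -½ ≈ -0.50000)
X(o) = -5 + o² - o/2 (X(o) = (o² - o/2) - 5 = -5 + o² - o/2)
(44*X(-2))*19 = (44*(-5 + (-2)² - ½*(-2)))*19 = (44*(-5 + 4 + 1))*19 = (44*0)*19 = 0*19 = 0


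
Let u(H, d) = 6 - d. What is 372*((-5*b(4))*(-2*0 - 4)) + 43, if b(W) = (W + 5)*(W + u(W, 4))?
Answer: 401803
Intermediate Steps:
b(W) = (2 + W)*(5 + W) (b(W) = (W + 5)*(W + (6 - 1*4)) = (5 + W)*(W + (6 - 4)) = (5 + W)*(W + 2) = (5 + W)*(2 + W) = (2 + W)*(5 + W))
372*((-5*b(4))*(-2*0 - 4)) + 43 = 372*((-5*(10 + 4² + 7*4))*(-2*0 - 4)) + 43 = 372*((-5*(10 + 16 + 28))*(0 - 4)) + 43 = 372*(-5*54*(-4)) + 43 = 372*(-270*(-4)) + 43 = 372*1080 + 43 = 401760 + 43 = 401803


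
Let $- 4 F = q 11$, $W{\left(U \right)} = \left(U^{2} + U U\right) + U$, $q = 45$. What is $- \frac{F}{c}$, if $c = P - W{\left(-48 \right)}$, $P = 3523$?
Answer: $- \frac{495}{4148} \approx -0.11933$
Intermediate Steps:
$W{\left(U \right)} = U + 2 U^{2}$ ($W{\left(U \right)} = \left(U^{2} + U^{2}\right) + U = 2 U^{2} + U = U + 2 U^{2}$)
$F = - \frac{495}{4}$ ($F = - \frac{45 \cdot 11}{4} = \left(- \frac{1}{4}\right) 495 = - \frac{495}{4} \approx -123.75$)
$c = -1037$ ($c = 3523 - - 48 \left(1 + 2 \left(-48\right)\right) = 3523 - - 48 \left(1 - 96\right) = 3523 - \left(-48\right) \left(-95\right) = 3523 - 4560 = -1037$)
$- \frac{F}{c} = - \frac{-495}{4 \left(-1037\right)} = - \frac{\left(-495\right) \left(-1\right)}{4 \cdot 1037} = \left(-1\right) \frac{495}{4148} = - \frac{495}{4148}$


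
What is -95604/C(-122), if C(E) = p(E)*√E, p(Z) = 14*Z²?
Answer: 23901*I*√122/6355468 ≈ 0.041538*I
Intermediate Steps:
C(E) = 14*E^(5/2) (C(E) = (14*E²)*√E = 14*E^(5/2))
-95604/C(-122) = -95604*(-I*√122/25421872) = -(-23901)*I*√122/6355468 = 23901*I*√122/6355468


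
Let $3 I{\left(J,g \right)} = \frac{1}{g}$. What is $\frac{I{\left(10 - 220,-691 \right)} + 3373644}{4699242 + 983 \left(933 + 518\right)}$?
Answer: $\frac{6993564011}{12698316975} \approx 0.55075$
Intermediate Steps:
$I{\left(J,g \right)} = \frac{1}{3 g}$
$\frac{I{\left(10 - 220,-691 \right)} + 3373644}{4699242 + 983 \left(933 + 518\right)} = \frac{\frac{1}{3 \left(-691\right)} + 3373644}{4699242 + 983 \left(933 + 518\right)} = \frac{\frac{1}{3} \left(- \frac{1}{691}\right) + 3373644}{4699242 + 983 \cdot 1451} = \frac{- \frac{1}{2073} + 3373644}{4699242 + 1426333} = \frac{6993564011}{2073 \cdot 6125575} = \frac{6993564011}{2073} \cdot \frac{1}{6125575} = \frac{6993564011}{12698316975}$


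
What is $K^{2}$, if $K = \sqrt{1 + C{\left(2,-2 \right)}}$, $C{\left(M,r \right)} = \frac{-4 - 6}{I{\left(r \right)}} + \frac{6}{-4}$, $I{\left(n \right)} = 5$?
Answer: $- \frac{5}{2} \approx -2.5$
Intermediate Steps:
$C{\left(M,r \right)} = - \frac{7}{2}$ ($C{\left(M,r \right)} = \frac{-4 - 6}{5} + \frac{6}{-4} = \left(-4 - 6\right) \frac{1}{5} + 6 \left(- \frac{1}{4}\right) = \left(-10\right) \frac{1}{5} - \frac{3}{2} = -2 - \frac{3}{2} = - \frac{7}{2}$)
$K = \frac{i \sqrt{10}}{2}$ ($K = \sqrt{1 - \frac{7}{2}} = \sqrt{- \frac{5}{2}} = \frac{i \sqrt{10}}{2} \approx 1.5811 i$)
$K^{2} = \left(\frac{i \sqrt{10}}{2}\right)^{2} = - \frac{5}{2}$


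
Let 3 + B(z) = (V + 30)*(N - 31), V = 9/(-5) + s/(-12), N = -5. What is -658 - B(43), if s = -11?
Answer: 1966/5 ≈ 393.20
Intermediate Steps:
V = -53/60 (V = 9/(-5) - 11/(-12) = 9*(-⅕) - 11*(-1/12) = -9/5 + 11/12 = -53/60 ≈ -0.88333)
B(z) = -5256/5 (B(z) = -3 + (-53/60 + 30)*(-5 - 31) = -3 + (1747/60)*(-36) = -3 - 5241/5 = -5256/5)
-658 - B(43) = -658 - 1*(-5256/5) = -658 + 5256/5 = 1966/5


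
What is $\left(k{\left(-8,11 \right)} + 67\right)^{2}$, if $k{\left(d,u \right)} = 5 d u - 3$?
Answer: $141376$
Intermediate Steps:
$k{\left(d,u \right)} = -3 + 5 d u$ ($k{\left(d,u \right)} = 5 d u - 3 = -3 + 5 d u$)
$\left(k{\left(-8,11 \right)} + 67\right)^{2} = \left(\left(-3 + 5 \left(-8\right) 11\right) + 67\right)^{2} = \left(\left(-3 - 440\right) + 67\right)^{2} = \left(-443 + 67\right)^{2} = \left(-376\right)^{2} = 141376$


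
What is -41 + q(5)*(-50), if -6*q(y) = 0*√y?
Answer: -41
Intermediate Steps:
q(y) = 0 (q(y) = -0*√y = -⅙*0 = 0)
-41 + q(5)*(-50) = -41 + 0*(-50) = -41 + 0 = -41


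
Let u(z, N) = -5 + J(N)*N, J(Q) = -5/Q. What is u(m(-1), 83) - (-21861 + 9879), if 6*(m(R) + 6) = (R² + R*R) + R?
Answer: 11972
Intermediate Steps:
m(R) = -6 + R²/3 + R/6 (m(R) = -6 + ((R² + R*R) + R)/6 = -6 + ((R² + R²) + R)/6 = -6 + (2*R² + R)/6 = -6 + (R + 2*R²)/6 = -6 + (R²/3 + R/6) = -6 + R²/3 + R/6)
u(z, N) = -10 (u(z, N) = -5 + (-5/N)*N = -5 - 5 = -10)
u(m(-1), 83) - (-21861 + 9879) = -10 - (-21861 + 9879) = -10 - 1*(-11982) = -10 + 11982 = 11972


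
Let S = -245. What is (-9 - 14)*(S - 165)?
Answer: 9430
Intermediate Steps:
(-9 - 14)*(S - 165) = (-9 - 14)*(-245 - 165) = -23*(-410) = 9430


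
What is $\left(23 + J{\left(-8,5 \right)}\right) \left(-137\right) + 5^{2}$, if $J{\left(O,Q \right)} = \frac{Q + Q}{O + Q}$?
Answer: $- \frac{8008}{3} \approx -2669.3$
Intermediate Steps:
$J{\left(O,Q \right)} = \frac{2 Q}{O + Q}$
$\left(23 + J{\left(-8,5 \right)}\right) \left(-137\right) + 5^{2} = \left(23 + 2 \cdot 5 \frac{1}{-8 + 5}\right) \left(-137\right) + 5^{2} = \left(23 + 2 \cdot 5 \frac{1}{-3}\right) \left(-137\right) + 25 = \left(23 + 2 \cdot 5 \left(- \frac{1}{3}\right)\right) \left(-137\right) + 25 = \left(23 - \frac{10}{3}\right) \left(-137\right) + 25 = \frac{59}{3} \left(-137\right) + 25 = - \frac{8083}{3} + 25 = - \frac{8008}{3}$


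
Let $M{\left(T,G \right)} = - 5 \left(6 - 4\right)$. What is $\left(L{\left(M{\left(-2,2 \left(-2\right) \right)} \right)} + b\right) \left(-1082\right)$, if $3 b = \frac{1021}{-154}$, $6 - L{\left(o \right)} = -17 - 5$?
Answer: $- \frac{6446015}{231} \approx -27905.0$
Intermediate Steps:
$M{\left(T,G \right)} = -10$ ($M{\left(T,G \right)} = \left(-5\right) 2 = -10$)
$L{\left(o \right)} = 28$ ($L{\left(o \right)} = 6 - \left(-17 - 5\right) = 6 - -22 = 6 + 22 = 28$)
$b = - \frac{1021}{462}$ ($b = \frac{1021 \frac{1}{-154}}{3} = \frac{1021 \left(- \frac{1}{154}\right)}{3} = \frac{1}{3} \left(- \frac{1021}{154}\right) = - \frac{1021}{462} \approx -2.21$)
$\left(L{\left(M{\left(-2,2 \left(-2\right) \right)} \right)} + b\right) \left(-1082\right) = \left(28 - \frac{1021}{462}\right) \left(-1082\right) = \frac{11915}{462} \left(-1082\right) = - \frac{6446015}{231}$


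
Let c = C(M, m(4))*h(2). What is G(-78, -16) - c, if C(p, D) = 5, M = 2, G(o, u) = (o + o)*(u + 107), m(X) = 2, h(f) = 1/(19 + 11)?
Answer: -85177/6 ≈ -14196.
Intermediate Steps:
h(f) = 1/30
G(o, u) = 2*o*(107 + u) (G(o, u) = (2*o)*(107 + u) = 2*o*(107 + u))
c = ⅙ (c = 5*(1/30) = ⅙ ≈ 0.16667)
G(-78, -16) - c = 2*(-78)*(107 - 16) - 1*⅙ = 2*(-78)*91 - ⅙ = -14196 - ⅙ = -85177/6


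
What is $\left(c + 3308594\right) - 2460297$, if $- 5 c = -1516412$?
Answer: $\frac{5757897}{5} \approx 1.1516 \cdot 10^{6}$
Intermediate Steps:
$c = \frac{1516412}{5}$ ($c = \left(- \frac{1}{5}\right) \left(-1516412\right) = \frac{1516412}{5} \approx 3.0328 \cdot 10^{5}$)
$\left(c + 3308594\right) - 2460297 = \left(\frac{1516412}{5} + 3308594\right) - 2460297 = \frac{18059382}{5} - 2460297 = \frac{5757897}{5}$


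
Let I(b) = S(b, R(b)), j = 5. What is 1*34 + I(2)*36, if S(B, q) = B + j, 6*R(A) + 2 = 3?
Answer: 286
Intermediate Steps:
R(A) = ⅙ (R(A) = -⅓ + (⅙)*3 = -⅓ + ½ = ⅙)
S(B, q) = 5 + B (S(B, q) = B + 5 = 5 + B)
I(b) = 5 + b
1*34 + I(2)*36 = 1*34 + (5 + 2)*36 = 34 + 7*36 = 34 + 252 = 286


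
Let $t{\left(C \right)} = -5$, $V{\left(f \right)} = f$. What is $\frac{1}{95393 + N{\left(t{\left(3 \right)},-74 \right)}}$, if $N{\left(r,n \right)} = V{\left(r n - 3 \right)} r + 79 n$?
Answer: $\frac{1}{87712} \approx 1.1401 \cdot 10^{-5}$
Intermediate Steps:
$N{\left(r,n \right)} = 79 n + r \left(-3 + n r\right)$ ($N{\left(r,n \right)} = \left(r n - 3\right) r + 79 n = \left(n r - 3\right) r + 79 n = \left(-3 + n r\right) r + 79 n = r \left(-3 + n r\right) + 79 n = 79 n + r \left(-3 + n r\right)$)
$\frac{1}{95393 + N{\left(t{\left(3 \right)},-74 \right)}} = \frac{1}{95393 - \left(5846 + 5 \left(-3 - -370\right)\right)} = \frac{1}{95393 - \left(5846 + 5 \left(-3 + 370\right)\right)} = \frac{1}{95393 - 7681} = \frac{1}{87712}$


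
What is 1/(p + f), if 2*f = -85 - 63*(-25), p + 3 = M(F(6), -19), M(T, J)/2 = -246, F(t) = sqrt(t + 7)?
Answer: 1/250 ≈ 0.0040000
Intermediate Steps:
F(t) = sqrt(7 + t)
M(T, J) = -492 (M(T, J) = 2*(-246) = -492)
p = -495 (p = -3 - 492 = -495)
f = 745 (f = (-85 - 63*(-25))/2 = (-85 + 1575)/2 = (1/2)*1490 = 745)
1/(p + f) = 1/(-495 + 745) = 1/250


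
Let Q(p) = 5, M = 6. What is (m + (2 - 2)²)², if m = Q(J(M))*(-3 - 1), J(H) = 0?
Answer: 400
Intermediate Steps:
m = -20 (m = 5*(-3 - 1) = 5*(-4) = -20)
(m + (2 - 2)²)² = (-20 + (2 - 2)²)² = (-20 + 0²)² = (-20 + 0)² = (-20)² = 400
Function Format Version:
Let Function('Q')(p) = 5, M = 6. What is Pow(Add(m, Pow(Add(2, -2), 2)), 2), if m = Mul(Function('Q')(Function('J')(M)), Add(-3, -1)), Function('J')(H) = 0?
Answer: 400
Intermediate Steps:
m = -20 (m = Mul(5, Add(-3, -1)) = Mul(5, -4) = -20)
Pow(Add(m, Pow(Add(2, -2), 2)), 2) = Pow(Add(-20, Pow(Add(2, -2), 2)), 2) = Pow(Add(-20, Pow(0, 2)), 2) = Pow(Add(-20, 0), 2) = Pow(-20, 2) = 400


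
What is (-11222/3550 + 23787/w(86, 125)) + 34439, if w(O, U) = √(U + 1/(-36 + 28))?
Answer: 61123614/1775 + 5286*√222/37 ≈ 36565.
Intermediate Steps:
w(O, U) = √(-⅛ + U) (w(O, U) = √(U + 1/(-8)) = √(U - ⅛) = √(-⅛ + U))
(-11222/3550 + 23787/w(86, 125)) + 34439 = (-11222/3550 + 23787/((√(-2 + 16*125)/4))) + 34439 = (-11222*1/3550 + 23787/((√(-2 + 2000)/4))) + 34439 = (-5611/1775 + 23787/((√1998/4))) + 34439 = (-5611/1775 + 23787/(((3*√222)/4))) + 34439 = (-5611/1775 + 23787/((3*√222/4))) + 34439 = (-5611/1775 + 23787*(2*√222/333)) + 34439 = (-5611/1775 + 5286*√222/37) + 34439 = 61123614/1775 + 5286*√222/37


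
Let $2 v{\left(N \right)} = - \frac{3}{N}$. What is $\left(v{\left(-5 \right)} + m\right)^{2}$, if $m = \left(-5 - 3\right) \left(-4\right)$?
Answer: $\frac{104329}{100} \approx 1043.3$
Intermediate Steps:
$v{\left(N \right)} = - \frac{3}{2 N}$ ($v{\left(N \right)} = \frac{\left(-3\right) \frac{1}{N}}{2} = - \frac{3}{2 N}$)
$m = 32$ ($m = \left(-8\right) \left(-4\right) = 32$)
$\left(v{\left(-5 \right)} + m\right)^{2} = \left(- \frac{3}{2 \left(-5\right)} + 32\right)^{2} = \left(\left(- \frac{3}{2}\right) \left(- \frac{1}{5}\right) + 32\right)^{2} = \left(\frac{3}{10} + 32\right)^{2} = \left(\frac{323}{10}\right)^{2} = \frac{104329}{100}$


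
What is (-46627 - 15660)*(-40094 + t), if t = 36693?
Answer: 211838087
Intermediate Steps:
(-46627 - 15660)*(-40094 + t) = (-46627 - 15660)*(-40094 + 36693) = -62287*(-3401) = 211838087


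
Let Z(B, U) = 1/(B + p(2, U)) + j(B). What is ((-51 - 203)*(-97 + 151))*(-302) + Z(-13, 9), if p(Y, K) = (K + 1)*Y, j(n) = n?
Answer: 28995534/7 ≈ 4.1422e+6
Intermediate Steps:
p(Y, K) = Y*(1 + K) (p(Y, K) = (1 + K)*Y = Y*(1 + K))
Z(B, U) = B + 1/(2 + B + 2*U) (Z(B, U) = 1/(B + 2*(1 + U)) + B = 1/(B + (2 + 2*U)) + B = 1/(2 + B + 2*U) + B = B + 1/(2 + B + 2*U))
((-51 - 203)*(-97 + 151))*(-302) + Z(-13, 9) = ((-51 - 203)*(-97 + 151))*(-302) + (1 + (-13)**2 + 2*(-13)*(1 + 9))/(2 - 13 + 2*9) = -254*54*(-302) + (1 + 169 + 2*(-13)*10)/(2 - 13 + 18) = -13716*(-302) + (1 + 169 - 260)/7 = 4142232 + (1/7)*(-90) = 4142232 - 90/7 = 28995534/7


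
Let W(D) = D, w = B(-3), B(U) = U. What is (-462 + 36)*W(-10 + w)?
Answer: 5538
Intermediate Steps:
w = -3
(-462 + 36)*W(-10 + w) = (-462 + 36)*(-10 - 3) = -426*(-13) = 5538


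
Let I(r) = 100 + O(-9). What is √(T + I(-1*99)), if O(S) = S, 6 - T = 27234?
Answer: I*√27137 ≈ 164.73*I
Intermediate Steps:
T = -27228 (T = 6 - 1*27234 = 6 - 27234 = -27228)
I(r) = 91 (I(r) = 100 - 9 = 91)
√(T + I(-1*99)) = √(-27228 + 91) = √(-27137) = I*√27137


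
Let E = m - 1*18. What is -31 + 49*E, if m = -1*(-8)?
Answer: -521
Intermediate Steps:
m = 8
E = -10 (E = 8 - 1*18 = 8 - 18 = -10)
-31 + 49*E = -31 + 49*(-10) = -31 - 490 = -521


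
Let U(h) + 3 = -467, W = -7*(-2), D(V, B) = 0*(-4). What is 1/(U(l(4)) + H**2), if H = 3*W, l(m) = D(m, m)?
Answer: 1/1294 ≈ 0.00077280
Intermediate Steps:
D(V, B) = 0
l(m) = 0
W = 14
H = 42 (H = 3*14 = 42)
U(h) = -470 (U(h) = -3 - 467 = -470)
1/(U(l(4)) + H**2) = 1/(-470 + 42**2) = 1/(-470 + 1764) = 1/1294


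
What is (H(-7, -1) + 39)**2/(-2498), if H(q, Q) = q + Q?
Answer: -961/2498 ≈ -0.38471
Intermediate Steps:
H(q, Q) = Q + q
(H(-7, -1) + 39)**2/(-2498) = ((-1 - 7) + 39)**2/(-2498) = (-8 + 39)**2*(-1/2498) = 31**2*(-1/2498) = 961*(-1/2498) = -961/2498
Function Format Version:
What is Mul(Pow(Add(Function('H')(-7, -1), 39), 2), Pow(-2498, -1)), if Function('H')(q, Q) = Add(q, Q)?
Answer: Rational(-961, 2498) ≈ -0.38471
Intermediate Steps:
Function('H')(q, Q) = Add(Q, q)
Mul(Pow(Add(Function('H')(-7, -1), 39), 2), Pow(-2498, -1)) = Mul(Pow(Add(Add(-1, -7), 39), 2), Pow(-2498, -1)) = Mul(Pow(Add(-8, 39), 2), Rational(-1, 2498)) = Mul(Pow(31, 2), Rational(-1, 2498)) = Mul(961, Rational(-1, 2498)) = Rational(-961, 2498)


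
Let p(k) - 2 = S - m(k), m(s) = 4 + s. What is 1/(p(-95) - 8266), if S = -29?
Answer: -1/8202 ≈ -0.00012192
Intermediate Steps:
p(k) = -31 - k (p(k) = 2 + (-29 - (4 + k)) = 2 + (-29 + (-4 - k)) = 2 + (-33 - k) = -31 - k)
1/(p(-95) - 8266) = 1/((-31 - 1*(-95)) - 8266) = 1/((-31 + 95) - 8266) = 1/(64 - 8266) = 1/(-8202) = -1/8202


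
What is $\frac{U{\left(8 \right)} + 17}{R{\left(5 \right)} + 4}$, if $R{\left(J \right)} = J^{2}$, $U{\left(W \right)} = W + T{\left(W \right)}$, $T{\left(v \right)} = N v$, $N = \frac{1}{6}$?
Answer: $\frac{79}{87} \approx 0.90805$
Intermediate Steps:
$N = \frac{1}{6} \approx 0.16667$
$T{\left(v \right)} = \frac{v}{6}$
$U{\left(W \right)} = \frac{7 W}{6}$ ($U{\left(W \right)} = W + \frac{W}{6} = \frac{7 W}{6}$)
$\frac{U{\left(8 \right)} + 17}{R{\left(5 \right)} + 4} = \frac{\frac{7}{6} \cdot 8 + 17}{5^{2} + 4} = \frac{\frac{28}{3} + 17}{25 + 4} = \frac{1}{29} \cdot \frac{79}{3} = \frac{79}{87}$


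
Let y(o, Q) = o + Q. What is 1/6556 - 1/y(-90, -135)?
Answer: 6781/1475100 ≈ 0.0045970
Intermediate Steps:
y(o, Q) = Q + o
1/6556 - 1/y(-90, -135) = 1/6556 - 1/(-135 - 90) = 1/6556 - 1/(-225) = 1/6556 - 1*(-1/225) = 1/6556 + 1/225 = 6781/1475100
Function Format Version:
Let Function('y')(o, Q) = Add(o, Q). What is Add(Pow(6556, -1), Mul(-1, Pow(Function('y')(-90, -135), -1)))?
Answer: Rational(6781, 1475100) ≈ 0.0045970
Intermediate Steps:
Function('y')(o, Q) = Add(Q, o)
Add(Pow(6556, -1), Mul(-1, Pow(Function('y')(-90, -135), -1))) = Add(Pow(6556, -1), Mul(-1, Pow(Add(-135, -90), -1))) = Add(Rational(1, 6556), Mul(-1, Pow(-225, -1))) = Add(Rational(1, 6556), Mul(-1, Rational(-1, 225))) = Add(Rational(1, 6556), Rational(1, 225)) = Rational(6781, 1475100)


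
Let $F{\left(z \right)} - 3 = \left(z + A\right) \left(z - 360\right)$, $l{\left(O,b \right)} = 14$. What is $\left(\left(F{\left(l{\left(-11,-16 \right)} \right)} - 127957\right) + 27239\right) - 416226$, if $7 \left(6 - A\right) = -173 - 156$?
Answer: $-540123$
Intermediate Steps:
$A = 53$ ($A = 6 - \frac{-173 - 156}{7} = 6 - -47 = 6 + 47 = 53$)
$F{\left(z \right)} = 3 + \left(-360 + z\right) \left(53 + z\right)$ ($F{\left(z \right)} = 3 + \left(z + 53\right) \left(z - 360\right) = 3 + \left(53 + z\right) \left(-360 + z\right) = 3 + \left(-360 + z\right) \left(53 + z\right)$)
$\left(\left(F{\left(l{\left(-11,-16 \right)} \right)} - 127957\right) + 27239\right) - 416226 = \left(\left(\left(-19077 + 14^{2} - 4298\right) - 127957\right) + 27239\right) - 416226 = \left(\left(\left(-19077 + 196 - 4298\right) - 127957\right) + 27239\right) - 416226 = \left(\left(-23179 - 127957\right) + 27239\right) - 416226 = \left(-151136 + 27239\right) - 416226 = -123897 - 416226 = -540123$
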